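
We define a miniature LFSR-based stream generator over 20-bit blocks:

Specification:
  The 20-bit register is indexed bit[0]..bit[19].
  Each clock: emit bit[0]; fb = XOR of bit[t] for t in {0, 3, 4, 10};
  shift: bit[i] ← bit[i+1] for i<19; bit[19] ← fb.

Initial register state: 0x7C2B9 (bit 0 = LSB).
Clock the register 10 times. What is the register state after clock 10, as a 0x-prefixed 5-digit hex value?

reg_0 = 0x7C2B9
clock 1: out=1, reg = 0xBE15C
clock 2: out=0, reg = 0x5F0AE
clock 3: out=0, reg = 0xAF857
clock 4: out=1, reg = 0x57C2B
clock 5: out=1, reg = 0xABE15
clock 6: out=1, reg = 0xD5F0A
clock 7: out=0, reg = 0x6AF85
clock 8: out=1, reg = 0x357C2
clock 9: out=0, reg = 0x9ABE1
clock 10: out=1, reg = 0xCD5F0

0xCD5F0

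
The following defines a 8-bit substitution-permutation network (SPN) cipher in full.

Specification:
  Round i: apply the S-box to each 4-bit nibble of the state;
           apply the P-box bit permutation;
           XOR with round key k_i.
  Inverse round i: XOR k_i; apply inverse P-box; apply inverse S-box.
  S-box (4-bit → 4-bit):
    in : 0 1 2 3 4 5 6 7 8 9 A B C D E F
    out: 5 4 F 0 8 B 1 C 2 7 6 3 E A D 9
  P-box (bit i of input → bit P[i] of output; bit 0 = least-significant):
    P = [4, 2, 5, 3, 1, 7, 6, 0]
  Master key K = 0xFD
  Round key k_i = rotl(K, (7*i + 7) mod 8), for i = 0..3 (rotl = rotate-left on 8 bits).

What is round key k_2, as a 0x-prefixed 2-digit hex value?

0xBF

K = 0xFD
k_0 = rotl(K, (7*0+7) mod 8) = rotl(K, 7) = 0xFE
k_1 = rotl(K, (7*1+7) mod 8) = rotl(K, 6) = 0x7F
k_2 = rotl(K, (7*2+7) mod 8) = rotl(K, 5) = 0xBF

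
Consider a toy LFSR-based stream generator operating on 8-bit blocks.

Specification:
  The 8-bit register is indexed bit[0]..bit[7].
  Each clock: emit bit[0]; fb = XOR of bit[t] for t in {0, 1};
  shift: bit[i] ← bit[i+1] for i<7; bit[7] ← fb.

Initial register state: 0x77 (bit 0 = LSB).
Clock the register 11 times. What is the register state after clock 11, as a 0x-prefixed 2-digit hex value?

0x49

reg_0 = 0x77
clock 1: out=1, reg = 0x3B
clock 2: out=1, reg = 0x1D
clock 3: out=1, reg = 0x8E
clock 4: out=0, reg = 0xC7
clock 5: out=1, reg = 0x63
clock 6: out=1, reg = 0x31
clock 7: out=1, reg = 0x98
clock 8: out=0, reg = 0x4C
clock 9: out=0, reg = 0x26
clock 10: out=0, reg = 0x93
clock 11: out=1, reg = 0x49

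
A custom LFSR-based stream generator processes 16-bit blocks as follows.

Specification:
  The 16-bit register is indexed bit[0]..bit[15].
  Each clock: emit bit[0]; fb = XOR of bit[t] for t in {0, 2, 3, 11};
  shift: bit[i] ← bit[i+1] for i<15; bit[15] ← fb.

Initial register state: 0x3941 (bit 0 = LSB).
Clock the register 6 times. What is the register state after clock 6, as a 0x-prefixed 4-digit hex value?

reg_0 = 0x3941
clock 1: out=1, reg = 0x1CA0
clock 2: out=0, reg = 0x8E50
clock 3: out=0, reg = 0xC728
clock 4: out=0, reg = 0xE394
clock 5: out=0, reg = 0xF1CA
clock 6: out=0, reg = 0xF8E5

0xF8E5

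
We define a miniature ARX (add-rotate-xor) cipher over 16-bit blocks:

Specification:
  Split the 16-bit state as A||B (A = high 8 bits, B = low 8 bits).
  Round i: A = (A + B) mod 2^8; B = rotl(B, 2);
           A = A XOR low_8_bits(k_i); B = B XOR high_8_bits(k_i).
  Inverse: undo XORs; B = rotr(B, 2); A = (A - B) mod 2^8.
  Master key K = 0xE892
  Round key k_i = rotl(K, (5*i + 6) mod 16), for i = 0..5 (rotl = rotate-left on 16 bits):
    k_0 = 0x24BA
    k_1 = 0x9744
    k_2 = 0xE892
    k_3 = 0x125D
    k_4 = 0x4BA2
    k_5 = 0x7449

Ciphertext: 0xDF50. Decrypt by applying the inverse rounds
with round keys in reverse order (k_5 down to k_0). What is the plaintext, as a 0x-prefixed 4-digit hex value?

s_0 = ciphertext = 0xDF50
s_1 = InvRound(s_0, k_5) = 0x8D09
s_2 = InvRound(s_1, k_4) = 0x9F90
s_3 = InvRound(s_2, k_3) = 0x22A0
s_4 = InvRound(s_3, k_2) = 0x9E12
s_5 = InvRound(s_4, k_1) = 0x7961
s_6 = InvRound(s_5, k_0) = 0x7251

0x7251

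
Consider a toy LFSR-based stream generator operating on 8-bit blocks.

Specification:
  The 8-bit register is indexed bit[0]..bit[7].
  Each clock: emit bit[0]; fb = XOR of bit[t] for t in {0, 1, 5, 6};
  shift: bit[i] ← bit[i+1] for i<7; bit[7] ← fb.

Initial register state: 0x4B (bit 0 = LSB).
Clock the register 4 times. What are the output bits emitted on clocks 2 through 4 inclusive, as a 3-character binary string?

reg_0 = 0x4B
clock 1: out=1, reg = 0xA5
clock 2: out=1, reg = 0x52
clock 3: out=0, reg = 0x29
clock 4: out=1, reg = 0x14

101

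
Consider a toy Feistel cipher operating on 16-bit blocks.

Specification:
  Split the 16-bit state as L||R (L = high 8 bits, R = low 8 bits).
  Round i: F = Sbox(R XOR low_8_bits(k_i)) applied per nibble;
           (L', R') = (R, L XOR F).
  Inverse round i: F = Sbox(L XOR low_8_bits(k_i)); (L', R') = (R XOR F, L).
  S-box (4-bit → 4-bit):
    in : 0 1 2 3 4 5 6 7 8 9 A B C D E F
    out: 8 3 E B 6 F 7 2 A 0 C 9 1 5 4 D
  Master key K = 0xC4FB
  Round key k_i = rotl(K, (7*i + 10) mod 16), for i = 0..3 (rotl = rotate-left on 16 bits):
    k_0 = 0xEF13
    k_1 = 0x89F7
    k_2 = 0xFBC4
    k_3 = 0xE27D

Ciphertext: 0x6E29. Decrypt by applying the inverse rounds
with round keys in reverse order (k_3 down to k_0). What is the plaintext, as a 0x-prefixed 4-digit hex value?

s_0 = ciphertext = 0x6E29
s_1 = InvRound(s_0, k_3) = 0x126E
s_2 = InvRound(s_1, k_2) = 0x3912
s_3 = InvRound(s_2, k_1) = 0x0639
s_4 = InvRound(s_3, k_0) = 0x0606

0x0606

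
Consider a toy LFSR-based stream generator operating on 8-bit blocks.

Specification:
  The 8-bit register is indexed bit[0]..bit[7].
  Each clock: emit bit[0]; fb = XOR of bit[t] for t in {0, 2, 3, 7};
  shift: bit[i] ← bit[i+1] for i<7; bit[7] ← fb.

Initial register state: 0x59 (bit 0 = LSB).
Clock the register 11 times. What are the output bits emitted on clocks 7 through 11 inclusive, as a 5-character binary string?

10001

reg_0 = 0x59
clock 1: out=1, reg = 0x2C
clock 2: out=0, reg = 0x16
clock 3: out=0, reg = 0x8B
clock 4: out=1, reg = 0xC5
clock 5: out=1, reg = 0xE2
clock 6: out=0, reg = 0xF1
clock 7: out=1, reg = 0x78
clock 8: out=0, reg = 0xBC
clock 9: out=0, reg = 0xDE
clock 10: out=0, reg = 0xEF
clock 11: out=1, reg = 0x77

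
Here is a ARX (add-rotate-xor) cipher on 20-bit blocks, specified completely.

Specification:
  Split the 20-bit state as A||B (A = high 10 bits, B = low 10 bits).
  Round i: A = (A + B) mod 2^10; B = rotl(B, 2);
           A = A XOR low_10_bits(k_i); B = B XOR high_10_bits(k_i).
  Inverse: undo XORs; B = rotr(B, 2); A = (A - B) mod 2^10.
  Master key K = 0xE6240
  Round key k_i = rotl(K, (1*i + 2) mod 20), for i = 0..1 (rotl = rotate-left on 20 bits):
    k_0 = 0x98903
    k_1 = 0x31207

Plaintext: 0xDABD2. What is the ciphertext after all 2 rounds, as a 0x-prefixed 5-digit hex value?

0x5BC61

s_0 = plaintext = 0xDABD2
s_1 = Round(s_0, k_0) = 0x8FD29
s_2 = Round(s_1, k_1) = 0x5BC61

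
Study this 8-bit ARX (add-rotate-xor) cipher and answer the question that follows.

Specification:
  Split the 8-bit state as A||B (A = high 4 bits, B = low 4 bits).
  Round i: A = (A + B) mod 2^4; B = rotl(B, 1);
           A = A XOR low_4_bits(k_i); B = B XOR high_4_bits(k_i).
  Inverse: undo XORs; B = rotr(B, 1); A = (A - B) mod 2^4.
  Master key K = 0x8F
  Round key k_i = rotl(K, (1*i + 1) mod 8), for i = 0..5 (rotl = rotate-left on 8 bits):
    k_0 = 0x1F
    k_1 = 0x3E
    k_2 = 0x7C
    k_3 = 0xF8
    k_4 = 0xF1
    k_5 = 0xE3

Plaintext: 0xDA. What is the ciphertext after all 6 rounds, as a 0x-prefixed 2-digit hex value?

s_0 = plaintext = 0xDA
s_1 = Round(s_0, k_0) = 0x84
s_2 = Round(s_1, k_1) = 0x2B
s_3 = Round(s_2, k_2) = 0x10
s_4 = Round(s_3, k_3) = 0x9F
s_5 = Round(s_4, k_4) = 0x90
s_6 = Round(s_5, k_5) = 0xAE

0xAE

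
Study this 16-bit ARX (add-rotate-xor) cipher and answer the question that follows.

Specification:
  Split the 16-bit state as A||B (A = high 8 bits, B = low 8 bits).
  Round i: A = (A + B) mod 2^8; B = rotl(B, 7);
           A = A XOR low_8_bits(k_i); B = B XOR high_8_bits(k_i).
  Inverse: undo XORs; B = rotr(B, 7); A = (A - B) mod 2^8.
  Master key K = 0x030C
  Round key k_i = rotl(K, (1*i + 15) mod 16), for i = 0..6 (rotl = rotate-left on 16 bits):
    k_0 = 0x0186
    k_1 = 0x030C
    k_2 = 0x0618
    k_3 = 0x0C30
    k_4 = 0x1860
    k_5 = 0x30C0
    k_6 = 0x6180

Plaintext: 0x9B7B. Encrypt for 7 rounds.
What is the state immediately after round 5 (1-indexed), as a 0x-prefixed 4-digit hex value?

0x1534

s_0 = plaintext = 0x9B7B
s_1 = Round(s_0, k_0) = 0x90BC
s_2 = Round(s_1, k_1) = 0x405D
s_3 = Round(s_2, k_2) = 0x85A8
s_4 = Round(s_3, k_3) = 0x1D58
s_5 = Round(s_4, k_4) = 0x1534
s_6 = Round(s_5, k_5) = 0x892A
s_7 = Round(s_6, k_6) = 0x3374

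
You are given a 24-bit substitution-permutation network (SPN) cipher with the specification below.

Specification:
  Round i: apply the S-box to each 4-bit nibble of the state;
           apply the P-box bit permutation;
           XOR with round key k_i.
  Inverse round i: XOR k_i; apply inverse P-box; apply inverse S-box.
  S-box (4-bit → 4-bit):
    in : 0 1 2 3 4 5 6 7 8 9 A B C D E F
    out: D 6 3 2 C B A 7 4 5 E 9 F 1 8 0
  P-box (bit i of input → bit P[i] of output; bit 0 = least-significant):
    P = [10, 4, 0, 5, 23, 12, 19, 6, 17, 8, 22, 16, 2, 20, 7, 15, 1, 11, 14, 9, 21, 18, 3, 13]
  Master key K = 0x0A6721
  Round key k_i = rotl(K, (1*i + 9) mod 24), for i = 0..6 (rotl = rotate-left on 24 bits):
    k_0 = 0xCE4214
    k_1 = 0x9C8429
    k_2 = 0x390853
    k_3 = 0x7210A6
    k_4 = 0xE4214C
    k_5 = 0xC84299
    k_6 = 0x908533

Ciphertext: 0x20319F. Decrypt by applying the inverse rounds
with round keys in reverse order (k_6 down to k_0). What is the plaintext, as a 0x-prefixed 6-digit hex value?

0x413465

s_0 = ciphertext = 0x20319F
s_1 = InvRound(s_0, k_6) = 0x0FCF2B
s_2 = InvRound(s_1, k_5) = 0x324CD5
s_3 = InvRound(s_2, k_4) = 0xA117D7
s_4 = InvRound(s_3, k_3) = 0xFE3CBC
s_5 = InvRound(s_4, k_2) = 0xAD9050
s_6 = InvRound(s_5, k_1) = 0x9F3E6C
s_7 = InvRound(s_6, k_0) = 0x413465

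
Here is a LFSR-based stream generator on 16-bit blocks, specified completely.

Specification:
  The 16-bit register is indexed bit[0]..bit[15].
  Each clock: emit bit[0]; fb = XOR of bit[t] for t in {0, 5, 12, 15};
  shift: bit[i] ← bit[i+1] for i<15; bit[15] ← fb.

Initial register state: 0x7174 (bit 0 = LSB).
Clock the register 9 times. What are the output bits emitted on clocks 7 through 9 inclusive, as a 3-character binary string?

reg_0 = 0x7174
clock 1: out=0, reg = 0x38BA
clock 2: out=0, reg = 0x1C5D
clock 3: out=1, reg = 0x0E2E
clock 4: out=0, reg = 0x8717
clock 5: out=1, reg = 0x438B
clock 6: out=1, reg = 0xA1C5
clock 7: out=1, reg = 0x50E2
clock 8: out=0, reg = 0x2871
clock 9: out=1, reg = 0x1438

101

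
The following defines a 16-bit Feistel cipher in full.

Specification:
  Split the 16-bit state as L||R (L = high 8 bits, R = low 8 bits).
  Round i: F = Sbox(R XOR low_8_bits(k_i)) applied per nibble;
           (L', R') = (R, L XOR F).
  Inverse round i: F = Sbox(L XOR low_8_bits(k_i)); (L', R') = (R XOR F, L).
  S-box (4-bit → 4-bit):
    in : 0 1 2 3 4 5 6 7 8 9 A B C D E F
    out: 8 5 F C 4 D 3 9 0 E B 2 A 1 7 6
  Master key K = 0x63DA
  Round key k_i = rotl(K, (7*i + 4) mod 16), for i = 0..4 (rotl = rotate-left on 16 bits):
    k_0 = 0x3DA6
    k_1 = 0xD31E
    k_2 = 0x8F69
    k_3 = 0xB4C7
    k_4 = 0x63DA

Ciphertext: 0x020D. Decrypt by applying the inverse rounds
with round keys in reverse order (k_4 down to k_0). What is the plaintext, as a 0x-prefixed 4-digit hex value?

0x54FB

s_0 = ciphertext = 0x020D
s_1 = InvRound(s_0, k_4) = 0x1D02
s_2 = InvRound(s_1, k_3) = 0x191D
s_3 = InvRound(s_2, k_2) = 0x8519
s_4 = InvRound(s_3, k_1) = 0xFB85
s_5 = InvRound(s_4, k_0) = 0x54FB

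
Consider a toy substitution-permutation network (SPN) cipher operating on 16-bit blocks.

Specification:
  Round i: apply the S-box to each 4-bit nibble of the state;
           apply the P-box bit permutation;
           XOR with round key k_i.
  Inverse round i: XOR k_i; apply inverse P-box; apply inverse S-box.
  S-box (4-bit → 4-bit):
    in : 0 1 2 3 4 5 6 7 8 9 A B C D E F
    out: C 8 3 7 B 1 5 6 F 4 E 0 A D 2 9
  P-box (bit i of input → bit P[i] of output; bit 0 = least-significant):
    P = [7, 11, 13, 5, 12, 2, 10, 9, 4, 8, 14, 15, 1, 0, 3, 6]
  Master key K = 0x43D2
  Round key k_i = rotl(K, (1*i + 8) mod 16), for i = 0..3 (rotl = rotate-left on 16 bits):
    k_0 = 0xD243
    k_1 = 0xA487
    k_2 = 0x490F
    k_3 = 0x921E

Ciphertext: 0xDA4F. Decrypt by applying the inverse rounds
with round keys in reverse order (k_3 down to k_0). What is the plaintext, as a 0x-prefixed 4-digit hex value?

s_0 = ciphertext = 0xDA4F
s_1 = InvRound(s_0, k_3) = 0xC6BE
s_2 = InvRound(s_1, k_2) = 0xE404
s_3 = InvRound(s_2, k_1) = 0x29B5
s_4 = InvRound(s_3, k_0) = 0xF848

0xF848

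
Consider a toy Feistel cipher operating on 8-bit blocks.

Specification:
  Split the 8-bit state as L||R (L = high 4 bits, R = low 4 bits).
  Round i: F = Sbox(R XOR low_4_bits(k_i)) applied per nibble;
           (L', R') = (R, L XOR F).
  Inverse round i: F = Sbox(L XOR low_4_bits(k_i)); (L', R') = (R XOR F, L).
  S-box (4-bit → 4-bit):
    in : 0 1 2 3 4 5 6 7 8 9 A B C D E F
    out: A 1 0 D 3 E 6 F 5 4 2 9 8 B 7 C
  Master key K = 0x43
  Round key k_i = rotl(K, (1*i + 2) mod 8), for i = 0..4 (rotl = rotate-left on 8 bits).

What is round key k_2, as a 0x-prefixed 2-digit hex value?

K = 0x43
k_0 = rotl(K, (1*0+2) mod 8) = rotl(K, 2) = 0x0D
k_1 = rotl(K, (1*1+2) mod 8) = rotl(K, 3) = 0x1A
k_2 = rotl(K, (1*2+2) mod 8) = rotl(K, 4) = 0x34

0x34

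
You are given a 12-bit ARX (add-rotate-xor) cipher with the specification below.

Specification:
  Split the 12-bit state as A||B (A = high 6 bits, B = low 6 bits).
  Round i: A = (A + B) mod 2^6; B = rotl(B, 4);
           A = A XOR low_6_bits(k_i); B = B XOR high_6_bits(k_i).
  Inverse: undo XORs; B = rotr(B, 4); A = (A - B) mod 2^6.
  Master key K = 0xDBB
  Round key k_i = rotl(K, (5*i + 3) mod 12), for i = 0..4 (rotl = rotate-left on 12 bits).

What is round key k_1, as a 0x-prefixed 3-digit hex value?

K = 0xDBB
k_0 = rotl(K, (5*0+3) mod 12) = rotl(K, 3) = 0xDDE
k_1 = rotl(K, (5*1+3) mod 12) = rotl(K, 8) = 0xBDB

0xBDB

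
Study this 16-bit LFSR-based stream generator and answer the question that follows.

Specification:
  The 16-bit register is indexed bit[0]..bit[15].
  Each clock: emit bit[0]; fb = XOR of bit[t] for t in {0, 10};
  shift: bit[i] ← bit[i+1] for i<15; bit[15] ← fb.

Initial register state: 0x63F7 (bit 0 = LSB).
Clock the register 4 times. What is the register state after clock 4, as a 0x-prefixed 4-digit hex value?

reg_0 = 0x63F7
clock 1: out=1, reg = 0xB1FB
clock 2: out=1, reg = 0xD8FD
clock 3: out=1, reg = 0xEC7E
clock 4: out=0, reg = 0xF63F

0xF63F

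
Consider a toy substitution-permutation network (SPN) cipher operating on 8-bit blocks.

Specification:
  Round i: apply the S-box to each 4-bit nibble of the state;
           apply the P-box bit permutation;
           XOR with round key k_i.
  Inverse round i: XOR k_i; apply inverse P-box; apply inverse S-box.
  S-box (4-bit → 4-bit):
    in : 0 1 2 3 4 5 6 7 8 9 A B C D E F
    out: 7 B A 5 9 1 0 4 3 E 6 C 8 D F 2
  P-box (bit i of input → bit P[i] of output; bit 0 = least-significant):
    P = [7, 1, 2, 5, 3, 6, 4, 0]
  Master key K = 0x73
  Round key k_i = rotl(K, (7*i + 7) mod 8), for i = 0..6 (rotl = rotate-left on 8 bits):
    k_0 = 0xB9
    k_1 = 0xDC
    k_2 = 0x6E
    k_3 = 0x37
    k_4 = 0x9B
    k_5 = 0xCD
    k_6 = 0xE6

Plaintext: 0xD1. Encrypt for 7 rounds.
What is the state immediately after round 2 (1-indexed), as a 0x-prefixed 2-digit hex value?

0xA6

s_0 = plaintext = 0xD1
s_1 = Round(s_0, k_0) = 0x02
s_2 = Round(s_1, k_1) = 0xA6
s_3 = Round(s_2, k_2) = 0x3E
s_4 = Round(s_3, k_3) = 0x89
s_5 = Round(s_4, k_4) = 0xF5
s_6 = Round(s_5, k_5) = 0x0D
s_7 = Round(s_6, k_6) = 0x1A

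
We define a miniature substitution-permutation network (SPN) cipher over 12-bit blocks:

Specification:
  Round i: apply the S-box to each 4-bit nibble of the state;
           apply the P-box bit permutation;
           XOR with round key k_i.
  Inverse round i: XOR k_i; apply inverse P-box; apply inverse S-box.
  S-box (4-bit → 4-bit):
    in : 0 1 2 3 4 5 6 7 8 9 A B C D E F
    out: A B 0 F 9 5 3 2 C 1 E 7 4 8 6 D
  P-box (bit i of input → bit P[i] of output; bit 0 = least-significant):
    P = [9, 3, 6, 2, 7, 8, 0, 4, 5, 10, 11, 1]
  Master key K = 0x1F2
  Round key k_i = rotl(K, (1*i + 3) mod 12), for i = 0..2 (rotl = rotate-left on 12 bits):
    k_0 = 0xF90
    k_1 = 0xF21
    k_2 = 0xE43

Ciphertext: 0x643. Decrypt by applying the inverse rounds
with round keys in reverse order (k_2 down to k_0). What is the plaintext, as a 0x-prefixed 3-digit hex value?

0x98B

s_0 = ciphertext = 0x643
s_1 = InvRound(s_0, k_2) = 0xC22
s_2 = InvRound(s_1, k_1) = 0xDE9
s_3 = InvRound(s_2, k_0) = 0x98B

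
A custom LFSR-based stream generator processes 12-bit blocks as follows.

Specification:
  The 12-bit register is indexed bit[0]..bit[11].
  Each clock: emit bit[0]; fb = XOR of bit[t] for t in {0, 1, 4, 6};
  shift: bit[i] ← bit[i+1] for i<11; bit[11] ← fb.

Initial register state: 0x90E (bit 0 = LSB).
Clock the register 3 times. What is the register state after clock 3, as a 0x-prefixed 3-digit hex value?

reg_0 = 0x90E
clock 1: out=0, reg = 0xC87
clock 2: out=1, reg = 0x643
clock 3: out=1, reg = 0xB21

0xB21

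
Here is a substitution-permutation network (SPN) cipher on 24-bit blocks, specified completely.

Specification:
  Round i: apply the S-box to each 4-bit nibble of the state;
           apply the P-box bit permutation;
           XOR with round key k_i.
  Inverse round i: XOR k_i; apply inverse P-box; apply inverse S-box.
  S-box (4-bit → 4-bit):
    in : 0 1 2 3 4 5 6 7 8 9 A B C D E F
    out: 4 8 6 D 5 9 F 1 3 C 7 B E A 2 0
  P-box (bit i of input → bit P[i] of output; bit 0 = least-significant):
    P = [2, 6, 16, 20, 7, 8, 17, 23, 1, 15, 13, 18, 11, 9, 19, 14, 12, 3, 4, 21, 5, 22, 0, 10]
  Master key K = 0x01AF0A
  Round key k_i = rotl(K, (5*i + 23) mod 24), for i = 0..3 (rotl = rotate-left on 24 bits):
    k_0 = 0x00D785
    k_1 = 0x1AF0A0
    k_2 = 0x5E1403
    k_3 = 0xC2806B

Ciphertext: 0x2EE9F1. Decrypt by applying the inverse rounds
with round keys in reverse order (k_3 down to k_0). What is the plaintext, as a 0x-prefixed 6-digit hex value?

s_0 = ciphertext = 0x2EE9F1
s_1 = InvRound(s_0, k_3) = 0xEC33BF
s_2 = InvRound(s_1, k_2) = 0x5CE065
s_3 = InvRound(s_2, k_1) = 0x27F148
s_4 = InvRound(s_3, k_0) = 0x9DE94A

0x9DE94A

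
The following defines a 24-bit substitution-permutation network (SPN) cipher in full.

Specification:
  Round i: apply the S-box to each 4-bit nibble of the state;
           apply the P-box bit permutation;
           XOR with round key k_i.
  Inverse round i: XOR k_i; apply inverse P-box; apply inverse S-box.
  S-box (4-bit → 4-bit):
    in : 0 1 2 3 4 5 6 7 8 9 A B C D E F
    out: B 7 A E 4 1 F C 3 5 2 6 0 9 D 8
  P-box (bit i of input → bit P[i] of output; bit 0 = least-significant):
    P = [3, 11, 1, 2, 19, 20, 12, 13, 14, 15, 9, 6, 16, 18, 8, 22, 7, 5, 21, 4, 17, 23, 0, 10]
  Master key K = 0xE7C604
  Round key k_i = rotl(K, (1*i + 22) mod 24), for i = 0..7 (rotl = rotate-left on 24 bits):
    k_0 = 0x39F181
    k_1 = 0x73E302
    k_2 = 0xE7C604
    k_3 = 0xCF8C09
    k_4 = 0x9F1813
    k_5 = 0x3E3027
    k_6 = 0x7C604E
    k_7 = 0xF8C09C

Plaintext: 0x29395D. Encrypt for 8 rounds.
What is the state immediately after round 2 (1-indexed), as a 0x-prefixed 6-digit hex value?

0x6D04CE

s_0 = plaintext = 0x29395D
s_1 = Round(s_0, k_0) = 0xD5B60D
s_2 = Round(s_1, k_1) = 0x6D04CE
s_3 = Round(s_2, k_2) = 0x20C09B
s_4 = Round(s_3, k_3) = 0x4750FB
s_5 = Round(s_4, k_4) = 0xBEF040
s_6 = Round(s_5, k_5) = 0xDEE8FA
s_7 = Round(s_6, k_6) = 0x1F8DDE
s_8 = Round(s_7, k_7) = 0x77A0C3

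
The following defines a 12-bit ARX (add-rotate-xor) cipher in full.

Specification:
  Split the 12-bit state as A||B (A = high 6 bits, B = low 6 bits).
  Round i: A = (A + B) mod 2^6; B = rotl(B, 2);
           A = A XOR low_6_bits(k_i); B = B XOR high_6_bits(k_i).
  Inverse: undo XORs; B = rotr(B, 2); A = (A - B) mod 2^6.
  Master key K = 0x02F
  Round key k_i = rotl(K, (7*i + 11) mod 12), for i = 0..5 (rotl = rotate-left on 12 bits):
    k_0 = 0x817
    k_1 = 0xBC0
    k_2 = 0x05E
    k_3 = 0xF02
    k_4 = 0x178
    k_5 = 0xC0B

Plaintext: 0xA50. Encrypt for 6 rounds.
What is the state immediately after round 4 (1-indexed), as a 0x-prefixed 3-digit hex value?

0x3E2

s_0 = plaintext = 0xA50
s_1 = Round(s_0, k_0) = 0xBA1
s_2 = Round(s_1, k_1) = 0x3E9
s_3 = Round(s_2, k_2) = 0x9A7
s_4 = Round(s_3, k_3) = 0x3E2
s_5 = Round(s_4, k_4) = 0x24F
s_6 = Round(s_5, k_5) = 0x4CC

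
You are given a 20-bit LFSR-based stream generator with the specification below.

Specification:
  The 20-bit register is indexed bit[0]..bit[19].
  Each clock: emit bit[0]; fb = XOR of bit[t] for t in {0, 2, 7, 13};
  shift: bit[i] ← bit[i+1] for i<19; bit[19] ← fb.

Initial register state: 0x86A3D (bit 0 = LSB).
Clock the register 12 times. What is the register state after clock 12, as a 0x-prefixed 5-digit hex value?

reg_0 = 0x86A3D
clock 1: out=1, reg = 0xC351E
clock 2: out=0, reg = 0x61A8F
clock 3: out=1, reg = 0xB0D47
clock 4: out=1, reg = 0x586A3
clock 5: out=1, reg = 0x2C351
clock 6: out=1, reg = 0x961A8
clock 7: out=0, reg = 0x4B0D4
clock 8: out=0, reg = 0xA586A
clock 9: out=0, reg = 0x52C35
clock 10: out=1, reg = 0xA961A
clock 11: out=0, reg = 0x54B0D
clock 12: out=1, reg = 0x2A586

0x2A586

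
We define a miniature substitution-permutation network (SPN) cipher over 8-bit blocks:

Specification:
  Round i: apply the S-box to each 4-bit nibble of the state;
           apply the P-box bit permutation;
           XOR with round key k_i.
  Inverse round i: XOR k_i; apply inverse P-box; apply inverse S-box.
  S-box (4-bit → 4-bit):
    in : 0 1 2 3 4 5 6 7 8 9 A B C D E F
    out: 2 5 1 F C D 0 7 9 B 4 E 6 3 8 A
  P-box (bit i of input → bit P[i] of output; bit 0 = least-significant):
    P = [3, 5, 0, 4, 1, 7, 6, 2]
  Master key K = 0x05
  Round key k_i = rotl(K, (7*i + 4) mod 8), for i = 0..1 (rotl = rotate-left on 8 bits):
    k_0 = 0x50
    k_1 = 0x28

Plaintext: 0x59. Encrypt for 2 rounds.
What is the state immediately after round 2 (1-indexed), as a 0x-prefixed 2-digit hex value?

0x3A

s_0 = plaintext = 0x59
s_1 = Round(s_0, k_0) = 0x2E
s_2 = Round(s_1, k_1) = 0x3A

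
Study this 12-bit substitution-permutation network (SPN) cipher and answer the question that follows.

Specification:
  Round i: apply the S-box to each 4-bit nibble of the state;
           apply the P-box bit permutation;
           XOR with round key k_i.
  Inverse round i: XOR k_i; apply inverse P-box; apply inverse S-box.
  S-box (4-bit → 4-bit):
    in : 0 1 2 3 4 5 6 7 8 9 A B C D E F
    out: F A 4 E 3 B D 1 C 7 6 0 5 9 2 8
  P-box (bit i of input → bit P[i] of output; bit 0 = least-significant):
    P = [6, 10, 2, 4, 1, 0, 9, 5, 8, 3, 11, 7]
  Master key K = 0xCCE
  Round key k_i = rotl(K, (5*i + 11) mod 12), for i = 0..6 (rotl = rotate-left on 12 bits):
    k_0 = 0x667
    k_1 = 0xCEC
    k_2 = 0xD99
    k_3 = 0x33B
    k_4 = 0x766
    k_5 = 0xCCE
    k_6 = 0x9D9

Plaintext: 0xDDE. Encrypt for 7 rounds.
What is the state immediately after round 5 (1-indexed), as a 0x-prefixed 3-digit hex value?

s_0 = plaintext = 0xDDE
s_1 = Round(s_0, k_0) = 0x3C5
s_2 = Round(s_1, k_1) = 0x236
s_3 = Round(s_2, k_2) = 0x7EC
s_4 = Round(s_3, k_3) = 0x27E
s_5 = Round(s_4, k_4) = 0xB64
s_6 = Round(s_5, k_5) = 0xAAC
s_7 = Round(s_6, k_6) = 0x394

0xB64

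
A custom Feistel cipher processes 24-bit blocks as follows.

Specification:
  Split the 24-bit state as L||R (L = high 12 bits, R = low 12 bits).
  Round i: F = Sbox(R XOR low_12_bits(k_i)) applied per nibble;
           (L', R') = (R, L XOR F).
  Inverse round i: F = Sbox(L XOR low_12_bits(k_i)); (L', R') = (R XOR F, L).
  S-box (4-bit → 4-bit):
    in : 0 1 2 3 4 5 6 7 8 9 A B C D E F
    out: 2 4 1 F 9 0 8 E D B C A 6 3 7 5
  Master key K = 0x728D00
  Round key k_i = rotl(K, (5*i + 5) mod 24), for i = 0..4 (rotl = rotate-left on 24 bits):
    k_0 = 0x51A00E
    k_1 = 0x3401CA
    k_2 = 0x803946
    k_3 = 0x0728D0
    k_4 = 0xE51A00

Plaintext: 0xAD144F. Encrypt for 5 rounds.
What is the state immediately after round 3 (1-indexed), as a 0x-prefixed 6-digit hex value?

0x59A573

s_0 = plaintext = 0xAD144F
s_1 = Round(s_0, k_0) = 0x44F345
s_2 = Round(s_1, k_1) = 0x34559A
s_3 = Round(s_2, k_2) = 0x59A573
s_4 = Round(s_3, k_3) = 0x573655
s_5 = Round(s_4, k_4) = 0x655373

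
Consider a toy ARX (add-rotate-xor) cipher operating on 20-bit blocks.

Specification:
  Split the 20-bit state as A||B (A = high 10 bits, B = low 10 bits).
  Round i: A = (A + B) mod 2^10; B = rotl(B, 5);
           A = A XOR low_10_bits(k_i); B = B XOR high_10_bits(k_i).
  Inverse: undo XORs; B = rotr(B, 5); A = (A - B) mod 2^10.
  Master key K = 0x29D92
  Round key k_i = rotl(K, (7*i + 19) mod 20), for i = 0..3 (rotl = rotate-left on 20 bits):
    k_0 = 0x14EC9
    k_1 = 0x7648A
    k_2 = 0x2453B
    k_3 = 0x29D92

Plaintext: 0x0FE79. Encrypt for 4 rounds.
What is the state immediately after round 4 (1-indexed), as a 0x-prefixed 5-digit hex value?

0x25F41

s_0 = plaintext = 0x0FE79
s_1 = Round(s_0, k_0) = 0x1C760
s_2 = Round(s_1, k_1) = 0xD6DC2
s_3 = Round(s_2, k_2) = 0x098DF
s_4 = Round(s_3, k_3) = 0x25F41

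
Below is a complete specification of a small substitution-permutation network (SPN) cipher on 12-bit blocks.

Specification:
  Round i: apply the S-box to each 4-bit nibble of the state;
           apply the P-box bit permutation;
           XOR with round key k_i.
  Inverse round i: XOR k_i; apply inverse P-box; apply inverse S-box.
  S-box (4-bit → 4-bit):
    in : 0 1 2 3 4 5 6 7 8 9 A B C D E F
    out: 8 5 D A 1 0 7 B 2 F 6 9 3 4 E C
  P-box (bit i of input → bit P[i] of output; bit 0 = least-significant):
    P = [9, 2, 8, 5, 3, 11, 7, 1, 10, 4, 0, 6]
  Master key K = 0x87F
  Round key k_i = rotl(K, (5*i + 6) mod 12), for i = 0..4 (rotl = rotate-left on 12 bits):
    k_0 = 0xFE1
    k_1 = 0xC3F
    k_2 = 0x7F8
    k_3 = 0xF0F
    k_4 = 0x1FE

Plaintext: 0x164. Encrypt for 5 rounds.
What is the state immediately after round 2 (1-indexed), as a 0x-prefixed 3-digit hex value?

s_0 = plaintext = 0x164
s_1 = Round(s_0, k_0) = 0x168
s_2 = Round(s_1, k_1) = 0x0B2
s_3 = Round(s_2, k_2) = 0x492
s_4 = Round(s_3, k_3) = 0x0A5
s_5 = Round(s_4, k_4) = 0x93E

0x0B2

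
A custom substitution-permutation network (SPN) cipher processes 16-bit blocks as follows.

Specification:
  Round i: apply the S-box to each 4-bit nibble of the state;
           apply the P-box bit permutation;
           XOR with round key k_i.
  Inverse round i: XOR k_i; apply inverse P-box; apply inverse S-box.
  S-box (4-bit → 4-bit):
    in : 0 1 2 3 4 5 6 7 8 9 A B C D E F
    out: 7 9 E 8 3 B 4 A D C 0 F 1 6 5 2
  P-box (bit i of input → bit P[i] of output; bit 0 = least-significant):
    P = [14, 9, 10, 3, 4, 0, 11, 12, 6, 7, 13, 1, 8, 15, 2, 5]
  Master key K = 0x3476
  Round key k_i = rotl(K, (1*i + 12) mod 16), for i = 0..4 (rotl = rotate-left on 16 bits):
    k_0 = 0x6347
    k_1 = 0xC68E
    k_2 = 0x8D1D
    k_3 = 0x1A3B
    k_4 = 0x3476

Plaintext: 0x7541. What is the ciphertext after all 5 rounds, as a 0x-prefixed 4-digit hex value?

s_0 = plaintext = 0x7541
s_1 = Round(s_0, k_0) = 0xA3BC
s_2 = Round(s_1, k_1) = 0x9E9D
s_3 = Round(s_2, k_2) = 0xB379
s_4 = Round(s_3, k_3) = 0x8F14
s_5 = Round(s_4, k_4) = 0x67C2

0x67C2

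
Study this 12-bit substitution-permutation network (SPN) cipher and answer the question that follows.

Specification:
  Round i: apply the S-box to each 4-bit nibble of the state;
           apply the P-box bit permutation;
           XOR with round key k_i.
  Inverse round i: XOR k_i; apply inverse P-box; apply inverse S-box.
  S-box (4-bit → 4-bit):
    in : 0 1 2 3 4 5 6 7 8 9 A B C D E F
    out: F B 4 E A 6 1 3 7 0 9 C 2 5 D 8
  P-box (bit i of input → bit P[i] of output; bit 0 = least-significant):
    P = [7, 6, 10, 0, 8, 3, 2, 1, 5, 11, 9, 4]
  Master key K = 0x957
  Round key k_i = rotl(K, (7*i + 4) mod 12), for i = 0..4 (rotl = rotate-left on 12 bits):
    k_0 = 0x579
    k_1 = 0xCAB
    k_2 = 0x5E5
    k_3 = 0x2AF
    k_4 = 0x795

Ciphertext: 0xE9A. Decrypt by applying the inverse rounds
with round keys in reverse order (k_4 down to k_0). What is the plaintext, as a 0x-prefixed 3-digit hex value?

s_0 = ciphertext = 0xE9A
s_1 = InvRound(s_0, k_4) = 0xC0F
s_2 = InvRound(s_1, k_3) = 0x89D
s_3 = InvRound(s_2, k_2) = 0x175
s_4 = InvRound(s_3, k_1) = 0x408
s_5 = InvRound(s_4, k_0) = 0xA64

0xA64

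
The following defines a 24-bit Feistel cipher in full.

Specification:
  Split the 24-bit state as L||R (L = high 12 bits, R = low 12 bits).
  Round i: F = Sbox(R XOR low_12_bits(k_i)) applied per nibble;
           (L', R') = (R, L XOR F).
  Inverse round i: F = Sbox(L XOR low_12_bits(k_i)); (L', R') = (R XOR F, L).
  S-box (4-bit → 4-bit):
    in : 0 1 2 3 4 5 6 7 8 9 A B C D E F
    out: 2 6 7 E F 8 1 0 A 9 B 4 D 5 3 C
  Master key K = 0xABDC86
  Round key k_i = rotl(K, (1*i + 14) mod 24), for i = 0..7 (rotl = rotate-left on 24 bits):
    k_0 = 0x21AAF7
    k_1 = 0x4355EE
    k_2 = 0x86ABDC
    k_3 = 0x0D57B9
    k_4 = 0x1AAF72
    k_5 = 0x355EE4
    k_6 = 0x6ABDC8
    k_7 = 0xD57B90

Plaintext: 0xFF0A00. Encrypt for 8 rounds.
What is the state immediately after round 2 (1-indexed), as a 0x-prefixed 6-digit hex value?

s_0 = plaintext = 0xFF0A00
s_1 = Round(s_0, k_0) = 0xA00D30
s_2 = Round(s_1, k_1) = 0xD30053
s_3 = Round(s_2, k_2) = 0x05399C
s_4 = Round(s_3, k_3) = 0x99C32B
s_5 = Round(s_4, k_4) = 0x32B415
s_6 = Round(s_5, k_5) = 0x4158ED
s_7 = Round(s_6, k_6) = 0x8EDC6D
s_8 = Round(s_7, k_7) = 0xC6D828

0xD30053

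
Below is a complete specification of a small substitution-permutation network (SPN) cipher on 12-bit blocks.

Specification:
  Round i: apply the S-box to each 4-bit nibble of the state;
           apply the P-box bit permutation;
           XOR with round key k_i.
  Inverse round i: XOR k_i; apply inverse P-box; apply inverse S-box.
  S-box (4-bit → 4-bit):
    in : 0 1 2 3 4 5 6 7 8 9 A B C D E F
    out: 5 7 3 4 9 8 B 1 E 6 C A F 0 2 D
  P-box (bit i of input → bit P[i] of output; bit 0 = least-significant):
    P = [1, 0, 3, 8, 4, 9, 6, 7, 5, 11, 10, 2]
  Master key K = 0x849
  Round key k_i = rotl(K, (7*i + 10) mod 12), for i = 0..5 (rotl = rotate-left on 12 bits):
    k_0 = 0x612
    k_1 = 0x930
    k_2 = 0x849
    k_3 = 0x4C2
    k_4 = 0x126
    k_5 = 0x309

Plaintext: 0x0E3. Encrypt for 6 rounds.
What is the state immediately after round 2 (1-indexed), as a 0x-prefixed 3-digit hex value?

0xC58

s_0 = plaintext = 0x0E3
s_1 = Round(s_0, k_0) = 0x03A
s_2 = Round(s_1, k_1) = 0xC58
s_3 = Round(s_2, k_2) = 0x5E4
s_4 = Round(s_3, k_3) = 0x7C4
s_5 = Round(s_4, k_4) = 0x2D4
s_6 = Round(s_5, k_5) = 0xA2B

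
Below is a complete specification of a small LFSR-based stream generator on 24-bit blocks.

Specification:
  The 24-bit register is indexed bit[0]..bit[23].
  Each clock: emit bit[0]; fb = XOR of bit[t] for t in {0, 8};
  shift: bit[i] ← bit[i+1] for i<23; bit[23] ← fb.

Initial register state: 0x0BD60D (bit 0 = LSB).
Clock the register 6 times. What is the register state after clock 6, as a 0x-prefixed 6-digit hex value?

0x6C2F58

reg_0 = 0x0BD60D
clock 1: out=1, reg = 0x85EB06
clock 2: out=0, reg = 0xC2F583
clock 3: out=1, reg = 0x617AC1
clock 4: out=1, reg = 0xB0BD60
clock 5: out=0, reg = 0xD85EB0
clock 6: out=0, reg = 0x6C2F58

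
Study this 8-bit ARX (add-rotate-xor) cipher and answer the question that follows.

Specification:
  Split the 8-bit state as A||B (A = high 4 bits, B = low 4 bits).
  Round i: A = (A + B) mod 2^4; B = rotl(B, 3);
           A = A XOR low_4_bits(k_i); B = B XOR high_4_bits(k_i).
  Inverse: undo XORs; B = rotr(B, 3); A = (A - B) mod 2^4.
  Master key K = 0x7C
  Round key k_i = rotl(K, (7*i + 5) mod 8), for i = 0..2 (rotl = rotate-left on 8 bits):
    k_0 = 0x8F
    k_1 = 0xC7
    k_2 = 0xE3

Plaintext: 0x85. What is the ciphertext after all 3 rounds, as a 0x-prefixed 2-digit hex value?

s_0 = plaintext = 0x85
s_1 = Round(s_0, k_0) = 0x22
s_2 = Round(s_1, k_1) = 0x3D
s_3 = Round(s_2, k_2) = 0x30

0x30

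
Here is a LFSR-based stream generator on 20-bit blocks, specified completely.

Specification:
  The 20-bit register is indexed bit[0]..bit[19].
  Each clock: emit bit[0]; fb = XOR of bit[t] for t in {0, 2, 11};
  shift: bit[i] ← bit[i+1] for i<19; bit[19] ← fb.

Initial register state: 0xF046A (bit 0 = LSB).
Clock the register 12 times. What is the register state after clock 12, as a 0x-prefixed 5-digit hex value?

reg_0 = 0xF046A
clock 1: out=0, reg = 0x78235
clock 2: out=1, reg = 0x3C11A
clock 3: out=0, reg = 0x1E08D
clock 4: out=1, reg = 0x0F046
clock 5: out=0, reg = 0x87823
clock 6: out=1, reg = 0x43C11
clock 7: out=1, reg = 0x21E08
clock 8: out=0, reg = 0x90F04
clock 9: out=0, reg = 0x48782
clock 10: out=0, reg = 0x243C1
clock 11: out=1, reg = 0x921E0
clock 12: out=0, reg = 0x490F0

0x490F0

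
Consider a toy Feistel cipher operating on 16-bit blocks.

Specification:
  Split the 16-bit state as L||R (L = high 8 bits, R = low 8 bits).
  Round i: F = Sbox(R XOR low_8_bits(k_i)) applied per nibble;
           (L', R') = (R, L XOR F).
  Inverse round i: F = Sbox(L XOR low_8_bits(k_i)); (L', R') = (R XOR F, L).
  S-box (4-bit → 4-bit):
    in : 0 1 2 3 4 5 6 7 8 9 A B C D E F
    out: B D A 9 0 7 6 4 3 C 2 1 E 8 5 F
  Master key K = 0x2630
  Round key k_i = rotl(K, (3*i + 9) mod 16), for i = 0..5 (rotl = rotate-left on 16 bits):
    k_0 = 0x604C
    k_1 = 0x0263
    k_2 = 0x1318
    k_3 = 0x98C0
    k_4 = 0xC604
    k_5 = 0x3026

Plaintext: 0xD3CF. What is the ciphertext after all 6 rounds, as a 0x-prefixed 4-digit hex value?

0xAD83

s_0 = plaintext = 0xD3CF
s_1 = Round(s_0, k_0) = 0xCFEA
s_2 = Round(s_1, k_1) = 0xEAF3
s_3 = Round(s_2, k_2) = 0xF3BB
s_4 = Round(s_3, k_3) = 0xBBB2
s_5 = Round(s_4, k_4) = 0xB2AD
s_6 = Round(s_5, k_5) = 0xAD83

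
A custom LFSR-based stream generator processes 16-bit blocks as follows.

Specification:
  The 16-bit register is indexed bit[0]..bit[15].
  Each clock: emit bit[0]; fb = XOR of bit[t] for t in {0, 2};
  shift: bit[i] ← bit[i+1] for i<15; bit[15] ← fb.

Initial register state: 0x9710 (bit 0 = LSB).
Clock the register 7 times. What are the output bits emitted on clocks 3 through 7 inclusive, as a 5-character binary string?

reg_0 = 0x9710
clock 1: out=0, reg = 0x4B88
clock 2: out=0, reg = 0x25C4
clock 3: out=0, reg = 0x92E2
clock 4: out=0, reg = 0x4971
clock 5: out=1, reg = 0xA4B8
clock 6: out=0, reg = 0x525C
clock 7: out=0, reg = 0xA92E

00100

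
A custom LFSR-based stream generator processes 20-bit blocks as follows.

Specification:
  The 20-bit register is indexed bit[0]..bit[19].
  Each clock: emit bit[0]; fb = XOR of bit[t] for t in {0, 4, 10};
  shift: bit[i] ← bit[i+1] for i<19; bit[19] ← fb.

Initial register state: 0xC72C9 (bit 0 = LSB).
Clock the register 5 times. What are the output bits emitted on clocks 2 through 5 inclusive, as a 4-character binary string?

0010

reg_0 = 0xC72C9
clock 1: out=1, reg = 0xE3964
clock 2: out=0, reg = 0x71CB2
clock 3: out=0, reg = 0x38E59
clock 4: out=1, reg = 0x9C72C
clock 5: out=0, reg = 0xCE396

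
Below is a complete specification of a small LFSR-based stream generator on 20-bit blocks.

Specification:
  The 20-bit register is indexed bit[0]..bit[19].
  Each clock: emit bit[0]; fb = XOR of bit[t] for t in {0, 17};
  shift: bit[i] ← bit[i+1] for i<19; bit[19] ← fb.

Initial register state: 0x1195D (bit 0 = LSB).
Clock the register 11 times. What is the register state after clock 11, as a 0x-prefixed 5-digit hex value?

0xDEA23

reg_0 = 0x1195D
clock 1: out=1, reg = 0x88CAE
clock 2: out=0, reg = 0x44657
clock 3: out=1, reg = 0xA232B
clock 4: out=1, reg = 0x51195
clock 5: out=1, reg = 0xA88CA
clock 6: out=0, reg = 0xD4465
clock 7: out=1, reg = 0xEA232
clock 8: out=0, reg = 0xF5119
clock 9: out=1, reg = 0x7A88C
clock 10: out=0, reg = 0xBD446
clock 11: out=0, reg = 0xDEA23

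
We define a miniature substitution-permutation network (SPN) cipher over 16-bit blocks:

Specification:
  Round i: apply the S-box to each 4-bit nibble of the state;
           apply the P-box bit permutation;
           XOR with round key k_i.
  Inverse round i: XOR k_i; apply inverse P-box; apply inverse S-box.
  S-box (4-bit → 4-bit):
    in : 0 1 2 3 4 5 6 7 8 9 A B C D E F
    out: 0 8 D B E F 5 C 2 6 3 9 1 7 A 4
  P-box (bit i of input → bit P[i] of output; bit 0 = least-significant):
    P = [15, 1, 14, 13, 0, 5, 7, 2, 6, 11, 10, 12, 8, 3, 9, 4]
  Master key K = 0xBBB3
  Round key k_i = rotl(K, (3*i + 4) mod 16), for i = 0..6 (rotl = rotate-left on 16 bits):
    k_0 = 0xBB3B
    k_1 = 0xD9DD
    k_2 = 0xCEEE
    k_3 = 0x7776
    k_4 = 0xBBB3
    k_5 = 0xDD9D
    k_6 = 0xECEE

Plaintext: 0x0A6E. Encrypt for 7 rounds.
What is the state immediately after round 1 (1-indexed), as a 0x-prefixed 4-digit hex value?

0x93F8

s_0 = plaintext = 0x0A6E
s_1 = Round(s_0, k_0) = 0x93F8
s_2 = Round(s_1, k_1) = 0xC317
s_3 = Round(s_2, k_2) = 0xB7AA
s_4 = Round(s_3, k_3) = 0xE245
s_5 = Round(s_4, k_4) = 0x4F4D
s_6 = Round(s_5, k_5) = 0x1B23
s_7 = Round(s_6, k_6) = 0x5C39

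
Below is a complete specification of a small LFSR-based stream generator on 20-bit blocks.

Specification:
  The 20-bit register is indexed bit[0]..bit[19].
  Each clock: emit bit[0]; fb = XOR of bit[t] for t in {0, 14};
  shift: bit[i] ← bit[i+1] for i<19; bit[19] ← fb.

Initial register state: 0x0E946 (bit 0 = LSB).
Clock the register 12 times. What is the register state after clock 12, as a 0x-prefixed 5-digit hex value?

0x8050E

reg_0 = 0x0E946
clock 1: out=0, reg = 0x874A3
clock 2: out=1, reg = 0x43A51
clock 3: out=1, reg = 0xA1D28
clock 4: out=0, reg = 0x50E94
clock 5: out=0, reg = 0x2874A
clock 6: out=0, reg = 0x143A5
clock 7: out=1, reg = 0x0A1D2
clock 8: out=0, reg = 0x050E9
clock 9: out=1, reg = 0x02874
clock 10: out=0, reg = 0x0143A
clock 11: out=0, reg = 0x00A1D
clock 12: out=1, reg = 0x8050E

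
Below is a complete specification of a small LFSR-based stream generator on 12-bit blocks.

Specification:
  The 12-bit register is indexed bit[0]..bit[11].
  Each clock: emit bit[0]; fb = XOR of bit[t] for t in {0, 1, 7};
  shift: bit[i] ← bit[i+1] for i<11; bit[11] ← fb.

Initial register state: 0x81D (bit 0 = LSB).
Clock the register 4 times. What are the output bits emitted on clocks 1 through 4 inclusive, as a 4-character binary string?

1011

reg_0 = 0x81D
clock 1: out=1, reg = 0xC0E
clock 2: out=0, reg = 0xE07
clock 3: out=1, reg = 0x703
clock 4: out=1, reg = 0x381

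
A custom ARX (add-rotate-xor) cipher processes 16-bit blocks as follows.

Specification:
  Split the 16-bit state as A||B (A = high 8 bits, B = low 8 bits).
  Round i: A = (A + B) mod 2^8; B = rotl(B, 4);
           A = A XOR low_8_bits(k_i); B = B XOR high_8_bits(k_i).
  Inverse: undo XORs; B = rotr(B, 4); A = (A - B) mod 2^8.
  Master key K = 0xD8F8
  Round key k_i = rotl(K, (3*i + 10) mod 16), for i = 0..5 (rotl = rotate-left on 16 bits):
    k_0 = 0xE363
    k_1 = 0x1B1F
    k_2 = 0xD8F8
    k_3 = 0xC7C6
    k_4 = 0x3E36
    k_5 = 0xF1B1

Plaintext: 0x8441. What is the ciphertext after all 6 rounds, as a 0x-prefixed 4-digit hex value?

s_0 = plaintext = 0x8441
s_1 = Round(s_0, k_0) = 0xA6F7
s_2 = Round(s_1, k_1) = 0x8264
s_3 = Round(s_2, k_2) = 0x1E9E
s_4 = Round(s_3, k_3) = 0x7A2E
s_5 = Round(s_4, k_4) = 0x9EDC
s_6 = Round(s_5, k_5) = 0xCB3C

0xCB3C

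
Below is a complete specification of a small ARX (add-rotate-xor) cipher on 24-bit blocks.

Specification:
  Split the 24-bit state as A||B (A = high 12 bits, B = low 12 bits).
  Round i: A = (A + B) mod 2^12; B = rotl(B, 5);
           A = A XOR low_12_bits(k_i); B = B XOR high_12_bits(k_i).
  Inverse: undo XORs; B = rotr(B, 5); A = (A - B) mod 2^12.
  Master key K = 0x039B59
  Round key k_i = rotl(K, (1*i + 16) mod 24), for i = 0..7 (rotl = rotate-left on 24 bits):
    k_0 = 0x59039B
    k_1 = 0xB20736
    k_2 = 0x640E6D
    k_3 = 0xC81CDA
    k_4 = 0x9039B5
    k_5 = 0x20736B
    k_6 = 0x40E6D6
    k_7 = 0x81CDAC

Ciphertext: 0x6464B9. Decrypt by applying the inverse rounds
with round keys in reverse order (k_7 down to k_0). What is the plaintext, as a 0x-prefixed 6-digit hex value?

s_0 = ciphertext = 0x6464B9
s_1 = InvRound(s_0, k_7) = 0x9052E5
s_2 = InvRound(s_1, k_6) = 0xA1C5B7
s_3 = InvRound(s_2, k_5) = 0x13A83D
s_4 = InvRound(s_3, k_4) = 0x986F09
s_5 = InvRound(s_4, k_3) = 0x14041C
s_6 = InvRound(s_5, k_2) = 0x11BE12
s_7 = InvRound(s_6, k_1) = 0xD04929
s_8 = InvRound(s_7, k_0) = 0x1BACE5

0x1BACE5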